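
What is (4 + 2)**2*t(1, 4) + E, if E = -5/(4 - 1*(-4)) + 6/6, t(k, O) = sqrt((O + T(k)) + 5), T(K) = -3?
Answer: 3/8 + 36*sqrt(6) ≈ 88.557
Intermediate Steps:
t(k, O) = sqrt(2 + O) (t(k, O) = sqrt((O - 3) + 5) = sqrt((-3 + O) + 5) = sqrt(2 + O))
E = 3/8 (E = -5/(4 + 4) + 6*(1/6) = -5/8 + 1 = 3/8 ≈ 0.37500)
(4 + 2)**2*t(1, 4) + E = (4 + 2)**2*sqrt(2 + 4) + 3/8 = 6**2*sqrt(6) + 3/8 = 36*sqrt(6) + 3/8 = 3/8 + 36*sqrt(6)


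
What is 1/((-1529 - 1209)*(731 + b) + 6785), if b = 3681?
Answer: -1/12073271 ≈ -8.2828e-8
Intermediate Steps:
1/((-1529 - 1209)*(731 + b) + 6785) = 1/((-1529 - 1209)*(731 + 3681) + 6785) = 1/(-2738*4412 + 6785) = 1/(-12080056 + 6785) = 1/(-12073271) = -1/12073271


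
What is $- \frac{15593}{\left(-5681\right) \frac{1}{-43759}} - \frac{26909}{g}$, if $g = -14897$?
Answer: $- \frac{10164578024010}{84629857} \approx -1.2011 \cdot 10^{5}$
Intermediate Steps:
$- \frac{15593}{\left(-5681\right) \frac{1}{-43759}} - \frac{26909}{g} = - \frac{15593}{\left(-5681\right) \frac{1}{-43759}} - \frac{26909}{-14897} = - \frac{15593}{\left(-5681\right) \left(- \frac{1}{43759}\right)} - - \frac{26909}{14897} = - \frac{15593}{\frac{5681}{43759}} + \frac{26909}{14897} = \left(-15593\right) \frac{43759}{5681} + \frac{26909}{14897} = - \frac{682334087}{5681} + \frac{26909}{14897} = - \frac{10164578024010}{84629857}$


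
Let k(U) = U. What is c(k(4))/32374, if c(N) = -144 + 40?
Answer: -52/16187 ≈ -0.0032125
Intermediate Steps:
c(N) = -104
c(k(4))/32374 = -104/32374 = -104*1/32374 = -52/16187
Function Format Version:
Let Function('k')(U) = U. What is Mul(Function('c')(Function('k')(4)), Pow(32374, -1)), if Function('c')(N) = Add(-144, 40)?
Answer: Rational(-52, 16187) ≈ -0.0032125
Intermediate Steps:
Function('c')(N) = -104
Mul(Function('c')(Function('k')(4)), Pow(32374, -1)) = Mul(-104, Pow(32374, -1)) = Mul(-104, Rational(1, 32374)) = Rational(-52, 16187)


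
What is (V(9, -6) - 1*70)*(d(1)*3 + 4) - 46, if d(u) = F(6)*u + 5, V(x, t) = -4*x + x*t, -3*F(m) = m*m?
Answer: 2674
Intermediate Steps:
F(m) = -m²/3 (F(m) = -m*m/3 = -m²/3)
V(x, t) = -4*x + t*x
d(u) = 5 - 12*u (d(u) = (-⅓*6²)*u + 5 = (-⅓*36)*u + 5 = -12*u + 5 = 5 - 12*u)
(V(9, -6) - 1*70)*(d(1)*3 + 4) - 46 = (9*(-4 - 6) - 1*70)*((5 - 12*1)*3 + 4) - 46 = (9*(-10) - 70)*((5 - 12)*3 + 4) - 46 = (-90 - 70)*(-7*3 + 4) - 46 = -160*(-21 + 4) - 46 = -160*(-17) - 46 = 2720 - 46 = 2674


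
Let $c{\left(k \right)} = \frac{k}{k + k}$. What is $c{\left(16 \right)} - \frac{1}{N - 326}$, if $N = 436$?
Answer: $\frac{27}{55} \approx 0.49091$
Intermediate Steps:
$c{\left(k \right)} = \frac{1}{2}$ ($c{\left(k \right)} = \frac{k}{2 k} = k \frac{1}{2 k} = \frac{1}{2}$)
$c{\left(16 \right)} - \frac{1}{N - 326} = \frac{1}{2} - \frac{1}{436 - 326} = \frac{1}{2} - \frac{1}{110} = \frac{27}{55}$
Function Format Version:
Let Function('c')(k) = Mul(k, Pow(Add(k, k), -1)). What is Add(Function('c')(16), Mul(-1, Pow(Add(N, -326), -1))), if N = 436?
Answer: Rational(27, 55) ≈ 0.49091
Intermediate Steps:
Function('c')(k) = Rational(1, 2) (Function('c')(k) = Mul(k, Pow(Mul(2, k), -1)) = Mul(k, Mul(Rational(1, 2), Pow(k, -1))) = Rational(1, 2))
Add(Function('c')(16), Mul(-1, Pow(Add(N, -326), -1))) = Add(Rational(1, 2), Mul(-1, Pow(Add(436, -326), -1))) = Add(Rational(1, 2), Mul(-1, Pow(110, -1))) = Add(Rational(1, 2), Mul(-1, Rational(1, 110))) = Add(Rational(1, 2), Rational(-1, 110)) = Rational(27, 55)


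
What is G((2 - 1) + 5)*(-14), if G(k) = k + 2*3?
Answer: -168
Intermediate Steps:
G(k) = 6 + k (G(k) = k + 6 = 6 + k)
G((2 - 1) + 5)*(-14) = (6 + ((2 - 1) + 5))*(-14) = (6 + (1 + 5))*(-14) = (6 + 6)*(-14) = 12*(-14) = -168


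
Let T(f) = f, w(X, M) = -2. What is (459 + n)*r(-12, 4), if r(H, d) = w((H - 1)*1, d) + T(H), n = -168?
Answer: -4074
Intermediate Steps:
r(H, d) = -2 + H
(459 + n)*r(-12, 4) = (459 - 168)*(-2 - 12) = 291*(-14) = -4074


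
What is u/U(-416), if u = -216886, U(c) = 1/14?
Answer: -3036404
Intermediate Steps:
U(c) = 1/14
u/U(-416) = -216886/1/14 = -216886*14 = -3036404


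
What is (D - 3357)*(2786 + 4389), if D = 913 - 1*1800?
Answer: -30450700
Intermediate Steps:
D = -887 (D = 913 - 1800 = -887)
(D - 3357)*(2786 + 4389) = (-887 - 3357)*(2786 + 4389) = -4244*7175 = -30450700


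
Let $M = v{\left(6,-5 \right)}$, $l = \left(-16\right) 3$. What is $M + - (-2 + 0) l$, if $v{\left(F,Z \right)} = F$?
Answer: $-90$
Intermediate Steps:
$l = -48$
$M = 6$
$M + - (-2 + 0) l = 6 + - (-2 + 0) \left(-48\right) = 6 + \left(-1\right) \left(-2\right) \left(-48\right) = 6 + 2 \left(-48\right) = 6 - 96 = -90$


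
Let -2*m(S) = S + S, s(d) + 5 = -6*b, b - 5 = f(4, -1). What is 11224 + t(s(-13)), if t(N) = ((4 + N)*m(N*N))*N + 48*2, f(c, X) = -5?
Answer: 11195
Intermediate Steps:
b = 0 (b = 5 - 5 = 0)
s(d) = -5 (s(d) = -5 - 6*0 = -5 + 0 = -5)
m(S) = -S (m(S) = -(S + S)/2 = -S)
t(N) = 96 - N³*(4 + N) (t(N) = ((4 + N)*(-N*N))*N + 48*2 = ((4 + N)*(-N²))*N + 96 = (-N²*(4 + N))*N + 96 = -N³*(4 + N) + 96 = 96 - N³*(4 + N))
11224 + t(s(-13)) = 11224 + (96 - 1*(-5)⁴ - 4*(-5)³) = 11224 + (96 - 1*625 - 4*(-125)) = 11224 + (96 - 625 + 500) = 11224 - 29 = 11195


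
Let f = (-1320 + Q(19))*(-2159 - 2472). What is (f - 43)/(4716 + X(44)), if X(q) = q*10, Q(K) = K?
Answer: 1506222/1289 ≈ 1168.5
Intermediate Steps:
f = 6024931 (f = (-1320 + 19)*(-2159 - 2472) = -1301*(-4631) = 6024931)
X(q) = 10*q
(f - 43)/(4716 + X(44)) = (6024931 - 43)/(4716 + 10*44) = 6024888/(4716 + 440) = 6024888/5156 = 6024888*(1/5156) = 1506222/1289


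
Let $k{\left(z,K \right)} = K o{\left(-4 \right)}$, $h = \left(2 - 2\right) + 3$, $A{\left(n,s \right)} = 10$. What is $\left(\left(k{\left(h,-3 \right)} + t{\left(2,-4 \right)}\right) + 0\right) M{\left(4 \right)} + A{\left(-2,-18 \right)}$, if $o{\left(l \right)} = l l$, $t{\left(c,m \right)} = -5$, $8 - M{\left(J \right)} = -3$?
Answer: $-573$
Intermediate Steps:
$M{\left(J \right)} = 11$ ($M{\left(J \right)} = 8 - -3 = 8 + 3 = 11$)
$o{\left(l \right)} = l^{2}$
$h = 3$ ($h = 0 + 3 = 3$)
$k{\left(z,K \right)} = 16 K$ ($k{\left(z,K \right)} = K \left(-4\right)^{2} = K 16 = 16 K$)
$\left(\left(k{\left(h,-3 \right)} + t{\left(2,-4 \right)}\right) + 0\right) M{\left(4 \right)} + A{\left(-2,-18 \right)} = \left(\left(16 \left(-3\right) - 5\right) + 0\right) 11 + 10 = \left(\left(-48 - 5\right) + 0\right) 11 + 10 = \left(-53 + 0\right) 11 + 10 = \left(-53\right) 11 + 10 = -583 + 10 = -573$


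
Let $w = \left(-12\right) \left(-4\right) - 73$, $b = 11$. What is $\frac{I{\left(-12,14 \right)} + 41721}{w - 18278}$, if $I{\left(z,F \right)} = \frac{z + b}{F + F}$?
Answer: $- \frac{1168187}{512484} \approx -2.2795$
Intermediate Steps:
$w = -25$ ($w = 48 - 73 = -25$)
$I{\left(z,F \right)} = \frac{11 + z}{2 F}$ ($I{\left(z,F \right)} = \frac{z + 11}{F + F} = \frac{11 + z}{2 F}$)
$\frac{I{\left(-12,14 \right)} + 41721}{w - 18278} = \frac{\frac{11 - 12}{2 \cdot 14} + 41721}{-25 - 18278} = \frac{\frac{1}{2} \cdot \frac{1}{14} \left(-1\right) + 41721}{-18303} = \left(- \frac{1}{28} + 41721\right) \left(- \frac{1}{18303}\right) = \frac{1168187}{28} \left(- \frac{1}{18303}\right) = - \frac{1168187}{512484}$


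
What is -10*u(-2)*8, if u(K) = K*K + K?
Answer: -160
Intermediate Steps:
u(K) = K + K**2 (u(K) = K**2 + K = K + K**2)
-10*u(-2)*8 = -(-20)*(1 - 2)*8 = -(-20)*(-1)*8 = -10*2*8 = -20*8 = -160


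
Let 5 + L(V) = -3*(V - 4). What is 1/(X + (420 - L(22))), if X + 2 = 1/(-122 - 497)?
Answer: 619/295262 ≈ 0.0020964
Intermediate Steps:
L(V) = 7 - 3*V (L(V) = -5 - 3*(V - 4) = -5 - 3*(-4 + V) = -5 + (12 - 3*V) = 7 - 3*V)
X = -1239/619 (X = -2 + 1/(-122 - 497) = -2 + 1/(-619) = -2 - 1/619 = -1239/619 ≈ -2.0016)
1/(X + (420 - L(22))) = 1/(-1239/619 + (420 - (7 - 3*22))) = 1/(-1239/619 + (420 - (7 - 66))) = 1/(-1239/619 + (420 - 1*(-59))) = 1/(-1239/619 + (420 + 59)) = 1/(-1239/619 + 479) = 1/(295262/619) = 619/295262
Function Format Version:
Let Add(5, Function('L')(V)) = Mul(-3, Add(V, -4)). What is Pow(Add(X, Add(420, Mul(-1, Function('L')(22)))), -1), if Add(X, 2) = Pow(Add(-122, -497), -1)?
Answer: Rational(619, 295262) ≈ 0.0020964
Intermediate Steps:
Function('L')(V) = Add(7, Mul(-3, V)) (Function('L')(V) = Add(-5, Mul(-3, Add(V, -4))) = Add(-5, Mul(-3, Add(-4, V))) = Add(-5, Add(12, Mul(-3, V))) = Add(7, Mul(-3, V)))
X = Rational(-1239, 619) (X = Add(-2, Pow(Add(-122, -497), -1)) = Add(-2, Pow(-619, -1)) = Add(-2, Rational(-1, 619)) = Rational(-1239, 619) ≈ -2.0016)
Pow(Add(X, Add(420, Mul(-1, Function('L')(22)))), -1) = Pow(Add(Rational(-1239, 619), Add(420, Mul(-1, Add(7, Mul(-3, 22))))), -1) = Pow(Add(Rational(-1239, 619), Add(420, Mul(-1, Add(7, -66)))), -1) = Pow(Add(Rational(-1239, 619), Add(420, Mul(-1, -59))), -1) = Pow(Add(Rational(-1239, 619), Add(420, 59)), -1) = Pow(Add(Rational(-1239, 619), 479), -1) = Pow(Rational(295262, 619), -1) = Rational(619, 295262)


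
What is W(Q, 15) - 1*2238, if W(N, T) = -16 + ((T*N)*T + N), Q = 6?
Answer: -898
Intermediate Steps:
W(N, T) = -16 + N + N*T² (W(N, T) = -16 + ((N*T)*T + N) = -16 + (N*T² + N) = -16 + (N + N*T²) = -16 + N + N*T²)
W(Q, 15) - 1*2238 = (-16 + 6 + 6*15²) - 1*2238 = (-16 + 6 + 6*225) - 2238 = (-16 + 6 + 1350) - 2238 = 1340 - 2238 = -898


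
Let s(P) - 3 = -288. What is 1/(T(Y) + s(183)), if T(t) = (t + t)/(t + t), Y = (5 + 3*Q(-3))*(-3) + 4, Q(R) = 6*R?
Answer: -1/284 ≈ -0.0035211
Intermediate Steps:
s(P) = -285 (s(P) = 3 - 288 = -285)
Y = 151 (Y = (5 + 3*(6*(-3)))*(-3) + 4 = (5 + 3*(-18))*(-3) + 4 = (5 - 54)*(-3) + 4 = -49*(-3) + 4 = 147 + 4 = 151)
T(t) = 1 (T(t) = (2*t)/((2*t)) = (2*t)*(1/(2*t)) = 1)
1/(T(Y) + s(183)) = 1/(1 - 285) = 1/(-284) = -1/284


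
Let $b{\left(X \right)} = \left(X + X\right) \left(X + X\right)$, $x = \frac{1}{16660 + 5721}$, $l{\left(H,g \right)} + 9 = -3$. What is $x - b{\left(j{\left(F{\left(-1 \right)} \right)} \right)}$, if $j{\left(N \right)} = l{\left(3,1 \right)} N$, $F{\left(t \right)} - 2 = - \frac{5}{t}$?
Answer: $- \frac{631681343}{22381} \approx -28224.0$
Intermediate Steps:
$F{\left(t \right)} = 2 - \frac{5}{t}$
$l{\left(H,g \right)} = -12$ ($l{\left(H,g \right)} = -9 - 3 = -12$)
$j{\left(N \right)} = - 12 N$
$x = \frac{1}{22381} \approx 4.4681 \cdot 10^{-5}$
$b{\left(X \right)} = 4 X^{2}$ ($b{\left(X \right)} = 2 X 2 X = 4 X^{2}$)
$x - b{\left(j{\left(F{\left(-1 \right)} \right)} \right)} = \frac{1}{22381} - 4 \left(- 12 \left(2 - \frac{5}{-1}\right)\right)^{2} = \frac{1}{22381} - 4 \left(- 12 \left(2 - -5\right)\right)^{2} = \frac{1}{22381} - 4 \left(- 12 \left(2 + 5\right)\right)^{2} = \frac{1}{22381} - 4 \left(\left(-12\right) 7\right)^{2} = \frac{1}{22381} - 4 \left(-84\right)^{2} = \frac{1}{22381} - 4 \cdot 7056 = \frac{1}{22381} - 28224 = - \frac{631681343}{22381}$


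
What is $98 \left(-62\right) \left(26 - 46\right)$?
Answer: $121520$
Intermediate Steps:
$98 \left(-62\right) \left(26 - 46\right) = \left(-6076\right) \left(-20\right) = 121520$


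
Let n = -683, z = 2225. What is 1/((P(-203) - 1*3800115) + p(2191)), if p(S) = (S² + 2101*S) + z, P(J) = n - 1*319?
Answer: 1/5604880 ≈ 1.7842e-7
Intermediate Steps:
P(J) = -1002 (P(J) = -683 - 1*319 = -683 - 319 = -1002)
p(S) = 2225 + S² + 2101*S (p(S) = (S² + 2101*S) + 2225 = 2225 + S² + 2101*S)
1/((P(-203) - 1*3800115) + p(2191)) = 1/((-1002 - 1*3800115) + (2225 + 2191² + 2101*2191)) = 1/((-1002 - 3800115) + (2225 + 4800481 + 4603291)) = 1/(-3801117 + 9405997) = 1/5604880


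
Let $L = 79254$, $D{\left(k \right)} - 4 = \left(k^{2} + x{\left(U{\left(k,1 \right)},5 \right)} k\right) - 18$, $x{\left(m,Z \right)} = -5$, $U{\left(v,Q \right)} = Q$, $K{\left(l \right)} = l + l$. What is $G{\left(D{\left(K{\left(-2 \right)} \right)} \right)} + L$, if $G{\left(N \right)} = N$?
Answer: $79276$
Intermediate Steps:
$K{\left(l \right)} = 2 l$
$D{\left(k \right)} = -14 + k^{2} - 5 k$ ($D{\left(k \right)} = 4 - \left(18 - k^{2} + 5 k\right) = -14 + k^{2} - 5 k$)
$G{\left(D{\left(K{\left(-2 \right)} \right)} \right)} + L = \left(-14 + \left(2 \left(-2\right)\right)^{2} - 5 \cdot 2 \left(-2\right)\right) + 79254 = \left(-14 + \left(-4\right)^{2} - -20\right) + 79254 = \left(-14 + 16 + 20\right) + 79254 = 22 + 79254 = 79276$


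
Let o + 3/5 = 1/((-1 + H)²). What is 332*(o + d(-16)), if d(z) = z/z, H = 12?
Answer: 82004/605 ≈ 135.54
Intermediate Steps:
d(z) = 1
o = -358/605 (o = -⅗ + 1/((-1 + 12)²) = -⅗ + 1/(11²) = -⅗ + 1/121 = -358/605 ≈ -0.59174)
332*(o + d(-16)) = 332*(-358/605 + 1) = 332*(247/605) = 82004/605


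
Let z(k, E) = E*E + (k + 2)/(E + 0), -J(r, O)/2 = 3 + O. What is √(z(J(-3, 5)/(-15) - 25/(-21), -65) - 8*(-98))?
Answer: 19*√2872506/455 ≈ 70.774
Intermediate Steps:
J(r, O) = -6 - 2*O (J(r, O) = -2*(3 + O) = -6 - 2*O)
z(k, E) = E² + (2 + k)/E
√(z(J(-3, 5)/(-15) - 25/(-21), -65) - 8*(-98)) = √((2 + ((-6 - 2*5)/(-15) - 25/(-21)) + (-65)³)/(-65) - 8*(-98)) = √(-(2 + ((-6 - 10)*(-1/15) - 25*(-1/21)) - 274625)/65 + 784) = √(-(2 + (-16*(-1/15) + 25/21) - 274625)/65 + 784) = √(-(2 + (16/15 + 25/21) - 274625)/65 + 784) = √(-(2 + 79/35 - 274625)/65 + 784) = √(-1/65*(-9611726/35) + 784) = √(9611726/2275 + 784) = √(11395326/2275) = 19*√2872506/455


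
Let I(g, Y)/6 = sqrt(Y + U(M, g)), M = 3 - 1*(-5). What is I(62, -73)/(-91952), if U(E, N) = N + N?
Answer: -3*sqrt(51)/45976 ≈ -0.00046599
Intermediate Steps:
M = 8 (M = 3 + 5 = 8)
U(E, N) = 2*N
I(g, Y) = 6*sqrt(Y + 2*g)
I(62, -73)/(-91952) = (6*sqrt(-73 + 2*62))/(-91952) = (6*sqrt(-73 + 124))*(-1/91952) = (6*sqrt(51))*(-1/91952) = -3*sqrt(51)/45976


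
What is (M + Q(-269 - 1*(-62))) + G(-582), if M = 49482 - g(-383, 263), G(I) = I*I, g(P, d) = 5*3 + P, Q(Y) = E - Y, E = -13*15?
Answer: 388586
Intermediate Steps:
E = -195
Q(Y) = -195 - Y
g(P, d) = 15 + P
G(I) = I**2
M = 49850 (M = 49482 - (15 - 383) = 49482 - 1*(-368) = 49482 + 368 = 49850)
(M + Q(-269 - 1*(-62))) + G(-582) = (49850 + (-195 - (-269 - 1*(-62)))) + (-582)**2 = (49850 + (-195 - (-269 + 62))) + 338724 = (49850 + (-195 - 1*(-207))) + 338724 = (49850 + (-195 + 207)) + 338724 = (49850 + 12) + 338724 = 49862 + 338724 = 388586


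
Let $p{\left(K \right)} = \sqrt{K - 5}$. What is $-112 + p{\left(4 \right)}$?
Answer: $-112 + i \approx -112.0 + 1.0 i$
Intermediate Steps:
$p{\left(K \right)} = \sqrt{-5 + K}$
$-112 + p{\left(4 \right)} = -112 + \sqrt{-5 + 4} = -112 + \sqrt{-1} = -112 + i$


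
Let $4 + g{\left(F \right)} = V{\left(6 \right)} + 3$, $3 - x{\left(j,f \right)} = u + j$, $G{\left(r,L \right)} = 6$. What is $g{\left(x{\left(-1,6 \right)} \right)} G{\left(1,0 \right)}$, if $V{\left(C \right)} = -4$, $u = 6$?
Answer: $-30$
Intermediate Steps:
$x{\left(j,f \right)} = -3 - j$ ($x{\left(j,f \right)} = 3 - \left(6 + j\right) = -3 - j$)
$g{\left(F \right)} = -5$ ($g{\left(F \right)} = -4 + \left(-4 + 3\right) = -4 - 1 = -5$)
$g{\left(x{\left(-1,6 \right)} \right)} G{\left(1,0 \right)} = \left(-5\right) 6 = -30$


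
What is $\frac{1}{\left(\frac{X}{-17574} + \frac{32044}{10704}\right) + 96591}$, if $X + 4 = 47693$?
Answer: $\frac{7838004}{757082839289} \approx 1.0353 \cdot 10^{-5}$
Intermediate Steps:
$X = 47689$ ($X = -4 + 47693 = 47689$)
$\frac{1}{\left(\frac{X}{-17574} + \frac{32044}{10704}\right) + 96591} = \frac{1}{\left(\frac{47689}{-17574} + \frac{32044}{10704}\right) + 96591} = \frac{1}{\left(47689 \left(- \frac{1}{17574}\right) + 32044 \cdot \frac{1}{10704}\right) + 96591} = \frac{1}{\left(- \frac{47689}{17574} + \frac{8011}{2676}\right) + 96591} = \frac{1}{\frac{2194925}{7838004} + 96591} = \frac{1}{\frac{757082839289}{7838004}} = \frac{7838004}{757082839289}$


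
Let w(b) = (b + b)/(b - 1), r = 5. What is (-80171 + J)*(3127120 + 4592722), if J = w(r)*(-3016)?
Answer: -677115061662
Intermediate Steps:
w(b) = 2*b/(-1 + b) (w(b) = (2*b)/(-1 + b) = 2*b/(-1 + b))
J = -7540 (J = (2*5/(-1 + 5))*(-3016) = (2*5/4)*(-3016) = (2*5*(¼))*(-3016) = (5/2)*(-3016) = -7540)
(-80171 + J)*(3127120 + 4592722) = (-80171 - 7540)*(3127120 + 4592722) = -87711*7719842 = -677115061662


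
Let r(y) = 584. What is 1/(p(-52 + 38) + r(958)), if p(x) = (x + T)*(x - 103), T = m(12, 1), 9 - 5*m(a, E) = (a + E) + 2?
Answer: 5/11812 ≈ 0.00042330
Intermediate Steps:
m(a, E) = 7/5 - E/5 - a/5 (m(a, E) = 9/5 - ((a + E) + 2)/5 = 9/5 - ((E + a) + 2)/5 = 9/5 - (2 + E + a)/5 = 9/5 + (-⅖ - E/5 - a/5) = 7/5 - E/5 - a/5)
T = -6/5 (T = 7/5 - ⅕*1 - ⅕*12 = 7/5 - ⅕ - 12/5 = -6/5 ≈ -1.2000)
p(x) = (-103 + x)*(-6/5 + x) (p(x) = (x - 6/5)*(x - 103) = (-6/5 + x)*(-103 + x) = (-103 + x)*(-6/5 + x))
1/(p(-52 + 38) + r(958)) = 1/((618/5 + (-52 + 38)² - 521*(-52 + 38)/5) + 584) = 1/((618/5 + (-14)² - 521/5*(-14)) + 584) = 1/((618/5 + 196 + 7294/5) + 584) = 1/(8892/5 + 584) = 1/(11812/5) = 5/11812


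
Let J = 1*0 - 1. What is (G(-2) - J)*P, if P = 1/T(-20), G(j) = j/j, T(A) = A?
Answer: -⅒ ≈ -0.10000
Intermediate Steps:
J = -1 (J = 0 - 1 = -1)
G(j) = 1
P = -1/20 (P = 1/(-20) = -1/20 ≈ -0.050000)
(G(-2) - J)*P = (1 - 1*(-1))*(-1/20) = (1 + 1)*(-1/20) = 2*(-1/20) = -⅒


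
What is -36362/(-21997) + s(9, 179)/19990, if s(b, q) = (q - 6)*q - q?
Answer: 702060008/219860015 ≈ 3.1932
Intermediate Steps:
s(b, q) = -q + q*(-6 + q) (s(b, q) = (-6 + q)*q - q = q*(-6 + q) - q = -q + q*(-6 + q))
-36362/(-21997) + s(9, 179)/19990 = -36362/(-21997) + (179*(-7 + 179))/19990 = -36362*(-1/21997) + (179*172)*(1/19990) = 36362/21997 + 30788*(1/19990) = 36362/21997 + 15394/9995 = 702060008/219860015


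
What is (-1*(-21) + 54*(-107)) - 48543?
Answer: -54300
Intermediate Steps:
(-1*(-21) + 54*(-107)) - 48543 = (21 - 5778) - 48543 = -5757 - 48543 = -54300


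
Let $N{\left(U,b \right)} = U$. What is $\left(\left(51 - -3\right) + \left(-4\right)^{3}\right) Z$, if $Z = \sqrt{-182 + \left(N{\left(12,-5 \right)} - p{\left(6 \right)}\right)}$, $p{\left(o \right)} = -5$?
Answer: $- 10 i \sqrt{165} \approx - 128.45 i$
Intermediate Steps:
$Z = i \sqrt{165}$ ($Z = \sqrt{-182 + \left(12 - -5\right)} = \sqrt{-182 + \left(12 + 5\right)} = \sqrt{-182 + 17} = \sqrt{-165} = i \sqrt{165} \approx 12.845 i$)
$\left(\left(51 - -3\right) + \left(-4\right)^{3}\right) Z = \left(\left(51 - -3\right) + \left(-4\right)^{3}\right) i \sqrt{165} = \left(\left(51 + 3\right) - 64\right) i \sqrt{165} = \left(54 - 64\right) i \sqrt{165} = - 10 i \sqrt{165}$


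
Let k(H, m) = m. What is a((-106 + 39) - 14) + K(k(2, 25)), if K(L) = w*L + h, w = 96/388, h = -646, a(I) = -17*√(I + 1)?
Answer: -62062/97 - 68*I*√5 ≈ -639.81 - 152.05*I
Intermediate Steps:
a(I) = -17*√(1 + I)
w = 24/97 (w = 96*(1/388) = 24/97 ≈ 0.24742)
K(L) = -646 + 24*L/97 (K(L) = 24*L/97 - 646 = -646 + 24*L/97)
a((-106 + 39) - 14) + K(k(2, 25)) = -17*√(1 + ((-106 + 39) - 14)) + (-646 + (24/97)*25) = -17*√(1 + (-67 - 14)) + (-646 + 600/97) = -17*√(1 - 81) - 62062/97 = -68*I*√5 - 62062/97 = -62062/97 - 68*I*√5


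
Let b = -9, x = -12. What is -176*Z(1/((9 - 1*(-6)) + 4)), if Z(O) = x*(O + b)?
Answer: -359040/19 ≈ -18897.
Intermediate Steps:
Z(O) = 108 - 12*O (Z(O) = -12*(O - 9) = -12*(-9 + O) = 108 - 12*O)
-176*Z(1/((9 - 1*(-6)) + 4)) = -176*(108 - 12/((9 - 1*(-6)) + 4)) = -176*(108 - 12/((9 + 6) + 4)) = -176*(108 - 12/(15 + 4)) = -176*(108 - 12/19) = -176*2040/19 = -359040/19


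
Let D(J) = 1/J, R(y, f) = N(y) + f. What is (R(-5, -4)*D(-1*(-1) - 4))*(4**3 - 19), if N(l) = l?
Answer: 135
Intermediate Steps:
R(y, f) = f + y (R(y, f) = y + f = f + y)
D(J) = 1/J
(R(-5, -4)*D(-1*(-1) - 4))*(4**3 - 19) = ((-4 - 5)/(-1*(-1) - 4))*(4**3 - 19) = (-9/(1 - 4))*(64 - 19) = -9/(-3)*45 = -9*(-1/3)*45 = 3*45 = 135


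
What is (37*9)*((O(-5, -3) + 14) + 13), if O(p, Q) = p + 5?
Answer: 8991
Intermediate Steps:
O(p, Q) = 5 + p
(37*9)*((O(-5, -3) + 14) + 13) = (37*9)*(((5 - 5) + 14) + 13) = 333*((0 + 14) + 13) = 333*(14 + 13) = 333*27 = 8991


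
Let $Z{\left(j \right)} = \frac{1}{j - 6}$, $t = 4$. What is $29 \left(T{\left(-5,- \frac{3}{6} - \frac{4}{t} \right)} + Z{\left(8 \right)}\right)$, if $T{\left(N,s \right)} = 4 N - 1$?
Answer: $- \frac{1189}{2} \approx -594.5$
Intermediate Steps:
$Z{\left(j \right)} = \frac{1}{-6 + j}$
$T{\left(N,s \right)} = -1 + 4 N$ ($T{\left(N,s \right)} = 4 N - 1 = -1 + 4 N$)
$29 \left(T{\left(-5,- \frac{3}{6} - \frac{4}{t} \right)} + Z{\left(8 \right)}\right) = 29 \left(\left(-1 + 4 \left(-5\right)\right) + \frac{1}{-6 + 8}\right) = 29 \left(\left(-1 - 20\right) + \frac{1}{2}\right) = 29 \left(-21 + \frac{1}{2}\right) = 29 \left(- \frac{41}{2}\right) = - \frac{1189}{2}$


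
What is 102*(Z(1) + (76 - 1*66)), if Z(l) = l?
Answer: 1122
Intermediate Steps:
102*(Z(1) + (76 - 1*66)) = 102*(1 + (76 - 1*66)) = 102*(1 + (76 - 66)) = 102*(1 + 10) = 102*11 = 1122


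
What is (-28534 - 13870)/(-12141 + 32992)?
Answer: -42404/20851 ≈ -2.0337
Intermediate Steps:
(-28534 - 13870)/(-12141 + 32992) = -42404/20851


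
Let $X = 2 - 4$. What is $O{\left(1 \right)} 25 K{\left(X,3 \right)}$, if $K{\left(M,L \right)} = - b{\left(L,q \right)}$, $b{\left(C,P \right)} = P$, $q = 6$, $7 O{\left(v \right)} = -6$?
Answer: $\frac{900}{7} \approx 128.57$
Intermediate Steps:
$O{\left(v \right)} = - \frac{6}{7}$ ($O{\left(v \right)} = \frac{1}{7} \left(-6\right) = - \frac{6}{7}$)
$X = -2$
$K{\left(M,L \right)} = -6$ ($K{\left(M,L \right)} = \left(-1\right) 6 = -6$)
$O{\left(1 \right)} 25 K{\left(X,3 \right)} = \left(- \frac{6}{7}\right) 25 \left(-6\right) = \left(- \frac{150}{7}\right) \left(-6\right) = \frac{900}{7}$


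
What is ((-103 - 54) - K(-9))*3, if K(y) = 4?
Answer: -483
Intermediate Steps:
((-103 - 54) - K(-9))*3 = ((-103 - 54) - 1*4)*3 = (-157 - 4)*3 = -161*3 = -483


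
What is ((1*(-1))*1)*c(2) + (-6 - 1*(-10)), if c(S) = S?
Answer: 2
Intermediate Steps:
((1*(-1))*1)*c(2) + (-6 - 1*(-10)) = ((1*(-1))*1)*2 + (-6 - 1*(-10)) = -1*1*2 + (-6 + 10) = -1*2 + 4 = -2 + 4 = 2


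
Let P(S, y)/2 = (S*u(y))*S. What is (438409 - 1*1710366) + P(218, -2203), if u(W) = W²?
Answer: 461286537075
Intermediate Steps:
P(S, y) = 2*S²*y² (P(S, y) = 2*((S*y²)*S) = 2*(S²*y²) = 2*S²*y²)
(438409 - 1*1710366) + P(218, -2203) = (438409 - 1*1710366) + 2*218²*(-2203)² = (438409 - 1710366) + 2*47524*4853209 = -1271957 + 461287809032 = 461286537075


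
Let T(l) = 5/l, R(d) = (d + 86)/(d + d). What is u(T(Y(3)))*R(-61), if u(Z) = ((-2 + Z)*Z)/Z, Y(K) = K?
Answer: 25/366 ≈ 0.068306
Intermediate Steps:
R(d) = (86 + d)/(2*d) (R(d) = (86 + d)/((2*d)) = (86 + d)*(1/(2*d)) = (86 + d)/(2*d))
u(Z) = -2 + Z (u(Z) = (Z*(-2 + Z))/Z = -2 + Z)
u(T(Y(3)))*R(-61) = (-2 + 5/3)*((½)*(86 - 61)/(-61)) = (-2 + 5*(⅓))*((½)*(-1/61)*25) = (-2 + 5/3)*(-25/122) = -⅓*(-25/122) = 25/366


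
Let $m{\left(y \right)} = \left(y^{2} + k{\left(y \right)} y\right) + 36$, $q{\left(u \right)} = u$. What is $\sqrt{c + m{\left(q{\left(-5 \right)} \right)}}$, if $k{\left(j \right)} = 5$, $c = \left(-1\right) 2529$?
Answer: $3 i \sqrt{277} \approx 49.93 i$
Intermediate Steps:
$c = -2529$
$m{\left(y \right)} = 36 + y^{2} + 5 y$ ($m{\left(y \right)} = \left(y^{2} + 5 y\right) + 36 = 36 + y^{2} + 5 y$)
$\sqrt{c + m{\left(q{\left(-5 \right)} \right)}} = \sqrt{-2529 + \left(36 + \left(-5\right)^{2} + 5 \left(-5\right)\right)} = \sqrt{-2529 + \left(36 + 25 - 25\right)} = \sqrt{-2529 + 36} = \sqrt{-2493} = 3 i \sqrt{277}$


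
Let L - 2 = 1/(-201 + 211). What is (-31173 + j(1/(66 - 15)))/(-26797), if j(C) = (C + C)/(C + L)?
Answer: 33697993/28967557 ≈ 1.1633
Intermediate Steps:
L = 21/10 (L = 2 + 1/(-201 + 211) = 2 + 1/10 = 2 + ⅒ = 21/10 ≈ 2.1000)
j(C) = 2*C/(21/10 + C) (j(C) = (C + C)/(C + 21/10) = (2*C)/(21/10 + C) = 2*C/(21/10 + C))
(-31173 + j(1/(66 - 15)))/(-26797) = (-31173 + 20/((66 - 15)*(21 + 10/(66 - 15))))/(-26797) = (-31173 + 20/(51*(21 + 10/51)))*(-1/26797) = (-31173 + 20*(1/51)/(21 + 10*(1/51)))*(-1/26797) = (-31173 + 20*(1/51)/(21 + 10/51))*(-1/26797) = (-31173 + 20*(1/51)/(1081/51))*(-1/26797) = (-31173 + 20*(1/51)*(51/1081))*(-1/26797) = (-31173 + 20/1081)*(-1/26797) = -33697993/1081*(-1/26797) = 33697993/28967557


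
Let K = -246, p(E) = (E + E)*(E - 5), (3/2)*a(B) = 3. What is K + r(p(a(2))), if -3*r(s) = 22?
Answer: -760/3 ≈ -253.33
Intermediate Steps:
a(B) = 2 (a(B) = (2/3)*3 = 2)
p(E) = 2*E*(-5 + E) (p(E) = (2*E)*(-5 + E) = 2*E*(-5 + E))
r(s) = -22/3 (r(s) = -1/3*22 = -22/3)
K + r(p(a(2))) = -246 - 22/3 = -760/3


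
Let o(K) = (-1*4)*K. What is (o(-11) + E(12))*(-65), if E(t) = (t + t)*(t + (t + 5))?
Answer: -48100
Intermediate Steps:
o(K) = -4*K
E(t) = 2*t*(5 + 2*t) (E(t) = (2*t)*(t + (5 + t)) = (2*t)*(5 + 2*t) = 2*t*(5 + 2*t))
(o(-11) + E(12))*(-65) = (-4*(-11) + 2*12*(5 + 2*12))*(-65) = (44 + 2*12*(5 + 24))*(-65) = (44 + 2*12*29)*(-65) = (44 + 696)*(-65) = 740*(-65) = -48100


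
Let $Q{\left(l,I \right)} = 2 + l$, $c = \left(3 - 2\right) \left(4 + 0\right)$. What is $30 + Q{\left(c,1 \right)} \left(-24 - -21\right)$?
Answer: $12$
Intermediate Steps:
$c = 4$ ($c = 1 \cdot 4 = 4$)
$30 + Q{\left(c,1 \right)} \left(-24 - -21\right) = 30 + \left(2 + 4\right) \left(-24 - -21\right) = 30 + 6 \left(-24 + 21\right) = 30 + 6 \left(-3\right) = 30 - 18 = 12$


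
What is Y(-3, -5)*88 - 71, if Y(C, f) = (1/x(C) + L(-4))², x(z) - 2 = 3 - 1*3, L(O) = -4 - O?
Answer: -49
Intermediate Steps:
x(z) = 2 (x(z) = 2 + (3 - 1*3) = 2 + (3 - 3) = 2 + 0 = 2)
Y(C, f) = ¼ (Y(C, f) = (1/2 + (-4 - 1*(-4)))² = (½ + (-4 + 4))² = (½ + 0)² = (½)² = ¼)
Y(-3, -5)*88 - 71 = (¼)*88 - 71 = 22 - 71 = -49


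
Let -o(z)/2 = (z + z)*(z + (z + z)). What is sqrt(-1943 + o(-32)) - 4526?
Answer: -4526 + I*sqrt(14231) ≈ -4526.0 + 119.29*I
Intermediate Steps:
o(z) = -12*z**2 (o(z) = -2*(z + z)*(z + (z + z)) = -2*2*z*(z + 2*z) = -2*2*z*3*z = -12*z**2)
sqrt(-1943 + o(-32)) - 4526 = sqrt(-1943 - 12*(-32)**2) - 4526 = sqrt(-1943 - 12*1024) - 4526 = sqrt(-1943 - 12288) - 4526 = sqrt(-14231) - 4526 = I*sqrt(14231) - 4526 = -4526 + I*sqrt(14231)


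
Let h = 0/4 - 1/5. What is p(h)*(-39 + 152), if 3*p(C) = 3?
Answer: 113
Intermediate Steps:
h = -1/5 (h = 0*(1/4) - 1*1/5 = 0 - 1/5 = -1/5 ≈ -0.20000)
p(C) = 1 (p(C) = (1/3)*3 = 1)
p(h)*(-39 + 152) = 1*(-39 + 152) = 1*113 = 113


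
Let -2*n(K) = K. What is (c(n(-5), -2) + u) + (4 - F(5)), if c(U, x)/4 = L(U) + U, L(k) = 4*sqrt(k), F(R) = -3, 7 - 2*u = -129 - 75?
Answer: 245/2 + 8*sqrt(10) ≈ 147.80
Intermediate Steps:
u = 211/2 (u = 7/2 - (-129 - 75)/2 = 7/2 - 1/2*(-204) = 7/2 + 102 = 211/2 ≈ 105.50)
n(K) = -K/2
c(U, x) = 4*U + 16*sqrt(U) (c(U, x) = 4*(4*sqrt(U) + U) = 4*(U + 4*sqrt(U)) = 4*U + 16*sqrt(U))
(c(n(-5), -2) + u) + (4 - F(5)) = ((4*(-1/2*(-5)) + 16*sqrt(-1/2*(-5))) + 211/2) + (4 - 1*(-3)) = ((4*(5/2) + 16*sqrt(5/2)) + 211/2) + (4 + 3) = ((10 + 16*(sqrt(10)/2)) + 211/2) + 7 = ((10 + 8*sqrt(10)) + 211/2) + 7 = (231/2 + 8*sqrt(10)) + 7 = 245/2 + 8*sqrt(10)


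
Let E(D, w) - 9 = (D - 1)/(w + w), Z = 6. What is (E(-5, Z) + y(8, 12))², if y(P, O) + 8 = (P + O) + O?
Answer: 4225/4 ≈ 1056.3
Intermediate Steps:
y(P, O) = -8 + P + 2*O (y(P, O) = -8 + ((P + O) + O) = -8 + ((O + P) + O) = -8 + (P + 2*O) = -8 + P + 2*O)
E(D, w) = 9 + (-1 + D)/(2*w) (E(D, w) = 9 + (D - 1)/(w + w) = 9 + (-1 + D)/((2*w)) = 9 + (-1 + D)*(1/(2*w)) = 9 + (-1 + D)/(2*w))
(E(-5, Z) + y(8, 12))² = ((½)*(-1 - 5 + 18*6)/6 + (-8 + 8 + 2*12))² = ((½)*(⅙)*(-1 - 5 + 108) + (-8 + 8 + 24))² = ((½)*(⅙)*102 + 24)² = (17/2 + 24)² = (65/2)² = 4225/4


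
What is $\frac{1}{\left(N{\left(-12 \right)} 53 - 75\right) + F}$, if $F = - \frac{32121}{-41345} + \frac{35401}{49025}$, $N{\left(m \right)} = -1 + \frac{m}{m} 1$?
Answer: $- \frac{405387725}{29796402101} \approx -0.013605$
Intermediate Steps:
$N{\left(m \right)} = 0$ ($N{\left(m \right)} = -1 + 1 \cdot 1 = -1 + 1 = 0$)
$F = \frac{607677274}{405387725}$ ($F = \left(-32121\right) \left(- \frac{1}{41345}\right) + 35401 \cdot \frac{1}{49025} = \frac{32121}{41345} + \frac{35401}{49025} = \frac{607677274}{405387725} \approx 1.499$)
$\frac{1}{\left(N{\left(-12 \right)} 53 - 75\right) + F} = \frac{1}{\left(0 \cdot 53 - 75\right) + \frac{607677274}{405387725}} = \frac{1}{\left(0 - 75\right) + \frac{607677274}{405387725}} = \frac{1}{-75 + \frac{607677274}{405387725}} = \frac{1}{- \frac{29796402101}{405387725}} = - \frac{405387725}{29796402101}$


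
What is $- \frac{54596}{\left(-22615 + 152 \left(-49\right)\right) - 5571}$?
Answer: $\frac{27298}{17817} \approx 1.5321$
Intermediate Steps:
$- \frac{54596}{\left(-22615 + 152 \left(-49\right)\right) - 5571} = - \frac{54596}{\left(-22615 - 7448\right) - 5571} = - \frac{54596}{-30063 - 5571} = - \frac{54596}{-35634} = \left(-54596\right) \left(- \frac{1}{35634}\right) = \frac{27298}{17817}$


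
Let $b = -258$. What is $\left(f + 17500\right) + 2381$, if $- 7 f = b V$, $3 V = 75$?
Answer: $\frac{145617}{7} \approx 20802.0$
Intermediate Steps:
$V = 25$ ($V = \frac{1}{3} \cdot 75 = 25$)
$f = \frac{6450}{7}$ ($f = - \frac{\left(-258\right) 25}{7} = \left(- \frac{1}{7}\right) \left(-6450\right) = \frac{6450}{7} \approx 921.43$)
$\left(f + 17500\right) + 2381 = \left(\frac{6450}{7} + 17500\right) + 2381 = \frac{128950}{7} + 2381 = \frac{145617}{7}$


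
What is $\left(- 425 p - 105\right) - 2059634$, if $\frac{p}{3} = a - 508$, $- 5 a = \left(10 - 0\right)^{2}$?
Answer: $-1386539$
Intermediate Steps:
$a = -20$ ($a = - \frac{\left(10 - 0\right)^{2}}{5} = - \frac{\left(10 + 0\right)^{2}}{5} = - \frac{10^{2}}{5} = \left(- \frac{1}{5}\right) 100 = -20$)
$p = -1584$ ($p = 3 \left(-20 - 508\right) = 3 \left(-528\right) = -1584$)
$\left(- 425 p - 105\right) - 2059634 = \left(\left(-425\right) \left(-1584\right) - 105\right) - 2059634 = \left(673200 - 105\right) - 2059634 = 673095 - 2059634 = -1386539$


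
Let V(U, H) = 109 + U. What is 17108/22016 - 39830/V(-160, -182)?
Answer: 219442447/280704 ≈ 781.76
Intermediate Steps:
17108/22016 - 39830/V(-160, -182) = 17108/22016 - 39830/(109 - 160) = 17108*(1/22016) - 39830/(-51) = 4277/5504 - 39830*(-1/51) = 4277/5504 + 39830/51 = 219442447/280704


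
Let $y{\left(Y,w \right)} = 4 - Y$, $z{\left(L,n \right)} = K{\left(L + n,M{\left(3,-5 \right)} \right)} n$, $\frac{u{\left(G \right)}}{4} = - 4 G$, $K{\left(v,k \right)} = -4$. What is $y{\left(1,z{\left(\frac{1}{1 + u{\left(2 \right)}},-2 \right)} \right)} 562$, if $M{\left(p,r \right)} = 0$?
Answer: $1686$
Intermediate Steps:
$u{\left(G \right)} = - 16 G$ ($u{\left(G \right)} = 4 \left(- 4 G\right) = - 16 G$)
$z{\left(L,n \right)} = - 4 n$
$y{\left(1,z{\left(\frac{1}{1 + u{\left(2 \right)}},-2 \right)} \right)} 562 = \left(4 - 1\right) 562 = 3 \cdot 562 = 1686$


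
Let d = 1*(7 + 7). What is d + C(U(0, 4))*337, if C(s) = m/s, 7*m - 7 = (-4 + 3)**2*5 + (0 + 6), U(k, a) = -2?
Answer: -2935/7 ≈ -419.29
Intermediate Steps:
d = 14 (d = 1*14 = 14)
m = 18/7 (m = 1 + ((-4 + 3)**2*5 + (0 + 6))/7 = 1 + ((-1)**2*5 + 6)/7 = 1 + (1*5 + 6)/7 = 1 + (5 + 6)/7 = 1 + (1/7)*11 = 1 + 11/7 = 18/7 ≈ 2.5714)
C(s) = 18/(7*s)
d + C(U(0, 4))*337 = 14 + ((18/7)/(-2))*337 = 14 + ((18/7)*(-1/2))*337 = 14 - 9/7*337 = 14 - 3033/7 = -2935/7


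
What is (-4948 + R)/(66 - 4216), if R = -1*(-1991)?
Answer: 2957/4150 ≈ 0.71253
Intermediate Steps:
R = 1991
(-4948 + R)/(66 - 4216) = (-4948 + 1991)/(66 - 4216) = -2957/(-4150) = -2957*(-1/4150) = 2957/4150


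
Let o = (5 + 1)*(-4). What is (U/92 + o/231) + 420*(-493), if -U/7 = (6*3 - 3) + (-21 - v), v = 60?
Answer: -733389101/3542 ≈ -2.0706e+5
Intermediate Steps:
o = -24 (o = 6*(-4) = -24)
U = 462 (U = -7*((6*3 - 3) + (-21 - 1*60)) = -7*((18 - 3) + (-21 - 60)) = -7*(15 - 81) = -7*(-66) = 462)
(U/92 + o/231) + 420*(-493) = (462/92 - 24/231) + 420*(-493) = (462*(1/92) - 24*1/231) - 207060 = (231/46 - 8/77) - 207060 = 17419/3542 - 207060 = -733389101/3542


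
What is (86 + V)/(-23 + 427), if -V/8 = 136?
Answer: -501/202 ≈ -2.4802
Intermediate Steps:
V = -1088 (V = -8*136 = -1088)
(86 + V)/(-23 + 427) = (86 - 1088)/(-23 + 427) = -1002/404 = -1002*1/404 = -501/202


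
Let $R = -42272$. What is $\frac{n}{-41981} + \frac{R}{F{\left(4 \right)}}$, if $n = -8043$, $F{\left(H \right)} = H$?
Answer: $- \frac{443647165}{41981} \approx -10568.0$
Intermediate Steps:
$\frac{n}{-41981} + \frac{R}{F{\left(4 \right)}} = - \frac{8043}{-41981} - \frac{42272}{4} = \left(-8043\right) \left(- \frac{1}{41981}\right) - 10568 = \frac{8043}{41981} - 10568 = - \frac{443647165}{41981}$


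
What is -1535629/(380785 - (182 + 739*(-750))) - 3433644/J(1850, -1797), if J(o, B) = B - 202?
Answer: 3206882671961/1868771147 ≈ 1716.0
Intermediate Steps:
J(o, B) = -202 + B
-1535629/(380785 - (182 + 739*(-750))) - 3433644/J(1850, -1797) = -1535629/(380785 - (182 + 739*(-750))) - 3433644/(-202 - 1797) = -1535629/(380785 - (182 - 554250)) - 3433644/(-1999) = -1535629/(380785 - 1*(-554068)) - 3433644*(-1/1999) = -1535629/(380785 + 554068) + 3433644/1999 = -1535629/934853 + 3433644/1999 = 3206882671961/1868771147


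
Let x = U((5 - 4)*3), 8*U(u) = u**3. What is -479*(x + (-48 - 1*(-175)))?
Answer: -499597/8 ≈ -62450.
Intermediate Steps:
U(u) = u**3/8
x = 27/8 (x = ((5 - 4)*3)**3/8 = (1*3)**3/8 = (1/8)*3**3 = (1/8)*27 = 27/8 ≈ 3.3750)
-479*(x + (-48 - 1*(-175))) = -479*(27/8 + (-48 - 1*(-175))) = -479*(27/8 + (-48 + 175)) = -479*(27/8 + 127) = -479*1043/8 = -499597/8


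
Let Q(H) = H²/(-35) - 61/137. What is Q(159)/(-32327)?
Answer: 3465632/155007965 ≈ 0.022358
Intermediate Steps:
Q(H) = -61/137 - H²/35 (Q(H) = H²*(-1/35) - 61*1/137 = -H²/35 - 61/137 = -61/137 - H²/35)
Q(159)/(-32327) = (-61/137 - 1/35*159²)/(-32327) = (-61/137 - 1/35*25281)*(-1/32327) = (-61/137 - 25281/35)*(-1/32327) = -3465632/4795*(-1/32327) = 3465632/155007965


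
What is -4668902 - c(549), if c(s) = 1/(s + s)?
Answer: -5126454397/1098 ≈ -4.6689e+6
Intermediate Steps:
c(s) = 1/(2*s)
-4668902 - c(549) = -4668902 - 1/(2*549) = -4668902 - 1*1/1098 = -4668902 - 1/1098 = -5126454397/1098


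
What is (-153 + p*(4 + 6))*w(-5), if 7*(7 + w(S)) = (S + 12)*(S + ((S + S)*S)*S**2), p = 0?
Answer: -189414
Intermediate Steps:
w(S) = -7 + (12 + S)*(S + 2*S**4)/7 (w(S) = -7 + ((S + 12)*(S + ((S + S)*S)*S**2))/7 = -7 + ((12 + S)*(S + ((2*S)*S)*S**2))/7 = -7 + ((12 + S)*(S + (2*S**2)*S**2))/7 = -7 + ((12 + S)*(S + 2*S**4))/7 = -7 + (12 + S)*(S + 2*S**4)/7)
(-153 + p*(4 + 6))*w(-5) = (-153 + 0*(4 + 6))*(-7 + (1/7)*(-5)**2 + (2/7)*(-5)**5 + (12/7)*(-5) + (24/7)*(-5)**4) = (-153 + 0*10)*(-7 + (1/7)*25 + (2/7)*(-3125) - 60/7 + (24/7)*625) = (-153 + 0)*(-7 + 25/7 - 6250/7 - 60/7 + 15000/7) = -153*1238 = -189414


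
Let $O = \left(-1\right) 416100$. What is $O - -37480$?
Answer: $-378620$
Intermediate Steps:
$O = -416100$
$O - -37480 = -416100 - -37480 = -416100 + 37480 = -378620$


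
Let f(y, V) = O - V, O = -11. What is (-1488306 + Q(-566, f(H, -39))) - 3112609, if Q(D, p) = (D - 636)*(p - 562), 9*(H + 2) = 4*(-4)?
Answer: -3959047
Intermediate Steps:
H = -34/9 (H = -2 + (4*(-4))/9 = -2 + (⅑)*(-16) = -2 - 16/9 = -34/9 ≈ -3.7778)
f(y, V) = -11 - V
Q(D, p) = (-636 + D)*(-562 + p)
(-1488306 + Q(-566, f(H, -39))) - 3112609 = (-1488306 + (357432 - 636*(-11 - 1*(-39)) - 562*(-566) - 566*(-11 - 1*(-39)))) - 3112609 = (-1488306 + (357432 - 636*(-11 + 39) + 318092 - 566*(-11 + 39))) - 3112609 = (-1488306 + (357432 - 636*28 + 318092 - 566*28)) - 3112609 = (-1488306 + (357432 - 17808 + 318092 - 15848)) - 3112609 = (-1488306 + 641868) - 3112609 = -846438 - 3112609 = -3959047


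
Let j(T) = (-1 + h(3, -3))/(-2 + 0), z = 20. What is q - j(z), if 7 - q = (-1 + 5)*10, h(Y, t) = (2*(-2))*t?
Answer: -55/2 ≈ -27.500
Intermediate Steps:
h(Y, t) = -4*t
q = -33 (q = 7 - (-1 + 5)*10 = 7 - 4*10 = 7 - 1*40 = 7 - 40 = -33)
j(T) = -11/2 (j(T) = (-1 - 4*(-3))/(-2 + 0) = (-1 + 12)/(-2) = 11*(-½) = -11/2)
q - j(z) = -33 - 1*(-11/2) = -33 + 11/2 = -55/2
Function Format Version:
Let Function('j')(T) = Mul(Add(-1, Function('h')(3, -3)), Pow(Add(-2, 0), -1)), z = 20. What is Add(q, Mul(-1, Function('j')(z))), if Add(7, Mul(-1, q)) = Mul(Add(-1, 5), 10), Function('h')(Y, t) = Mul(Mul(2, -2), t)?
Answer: Rational(-55, 2) ≈ -27.500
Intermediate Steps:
Function('h')(Y, t) = Mul(-4, t)
q = -33 (q = Add(7, Mul(-1, Mul(Add(-1, 5), 10))) = Add(7, Mul(-1, Mul(4, 10))) = Add(7, Mul(-1, 40)) = Add(7, -40) = -33)
Function('j')(T) = Rational(-11, 2) (Function('j')(T) = Mul(Add(-1, Mul(-4, -3)), Pow(Add(-2, 0), -1)) = Mul(Add(-1, 12), Pow(-2, -1)) = Mul(11, Rational(-1, 2)) = Rational(-11, 2))
Add(q, Mul(-1, Function('j')(z))) = Add(-33, Mul(-1, Rational(-11, 2))) = Add(-33, Rational(11, 2)) = Rational(-55, 2)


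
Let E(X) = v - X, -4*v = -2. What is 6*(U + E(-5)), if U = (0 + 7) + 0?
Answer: 75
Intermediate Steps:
U = 7 (U = 7 + 0 = 7)
v = ½ (v = -¼*(-2) = ½ ≈ 0.50000)
E(X) = ½ - X
6*(U + E(-5)) = 6*(7 + (½ - 1*(-5))) = 6*(7 + (½ + 5)) = 6*(7 + 11/2) = 6*(25/2) = 75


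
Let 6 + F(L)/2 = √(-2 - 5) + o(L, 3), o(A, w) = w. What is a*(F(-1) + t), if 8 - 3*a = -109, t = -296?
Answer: -11778 + 78*I*√7 ≈ -11778.0 + 206.37*I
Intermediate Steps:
a = 39 (a = 8/3 - ⅓*(-109) = 8/3 + 109/3 = 39)
F(L) = -6 + 2*I*√7 (F(L) = -12 + 2*(√(-2 - 5) + 3) = -12 + 2*(√(-7) + 3) = -12 + 2*(I*√7 + 3) = -12 + 2*(3 + I*√7) = -12 + (6 + 2*I*√7) = -6 + 2*I*√7)
a*(F(-1) + t) = 39*((-6 + 2*I*√7) - 296) = 39*(-302 + 2*I*√7) = -11778 + 78*I*√7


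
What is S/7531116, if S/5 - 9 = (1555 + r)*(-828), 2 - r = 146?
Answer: -1947165/2510372 ≈ -0.77565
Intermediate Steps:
r = -144 (r = 2 - 1*146 = 2 - 146 = -144)
S = -5841495 (S = 45 + 5*((1555 - 144)*(-828)) = 45 + 5*(1411*(-828)) = 45 + 5*(-1168308) = 45 - 5841540 = -5841495)
S/7531116 = -5841495/7531116 = -5841495*1/7531116 = -1947165/2510372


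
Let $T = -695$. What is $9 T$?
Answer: $-6255$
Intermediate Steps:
$9 T = 9 \left(-695\right) = -6255$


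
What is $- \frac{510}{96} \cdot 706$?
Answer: $- \frac{30005}{8} \approx -3750.6$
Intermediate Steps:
$- \frac{510}{96} \cdot 706 = \left(-510\right) \frac{1}{96} \cdot 706 = \left(- \frac{85}{16}\right) 706 = - \frac{30005}{8}$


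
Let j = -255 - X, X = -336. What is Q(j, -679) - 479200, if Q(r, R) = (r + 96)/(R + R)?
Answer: -650753777/1358 ≈ -4.7920e+5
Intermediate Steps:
j = 81 (j = -255 - 1*(-336) = -255 + 336 = 81)
Q(r, R) = (96 + r)/(2*R) (Q(r, R) = (96 + r)/((2*R)) = (96 + r)*(1/(2*R)) = (96 + r)/(2*R))
Q(j, -679) - 479200 = (½)*(96 + 81)/(-679) - 479200 = (½)*(-1/679)*177 - 479200 = -177/1358 - 479200 = -650753777/1358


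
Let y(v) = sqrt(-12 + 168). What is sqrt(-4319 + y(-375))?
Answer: sqrt(-4319 + 2*sqrt(39)) ≈ 65.624*I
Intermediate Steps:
y(v) = 2*sqrt(39) (y(v) = sqrt(156) = 2*sqrt(39))
sqrt(-4319 + y(-375)) = sqrt(-4319 + 2*sqrt(39))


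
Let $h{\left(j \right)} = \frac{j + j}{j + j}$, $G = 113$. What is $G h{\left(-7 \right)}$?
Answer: $113$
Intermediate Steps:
$h{\left(j \right)} = 1$ ($h{\left(j \right)} = \frac{2 j}{2 j} = 2 j \frac{1}{2 j} = 1$)
$G h{\left(-7 \right)} = 113 \cdot 1 = 113$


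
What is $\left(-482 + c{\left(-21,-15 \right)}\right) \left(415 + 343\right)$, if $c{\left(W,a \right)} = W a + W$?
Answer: $-142504$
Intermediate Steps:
$c{\left(W,a \right)} = W + W a$
$\left(-482 + c{\left(-21,-15 \right)}\right) \left(415 + 343\right) = \left(-482 - 21 \left(1 - 15\right)\right) \left(415 + 343\right) = \left(-482 - -294\right) 758 = \left(-482 + 294\right) 758 = \left(-188\right) 758 = -142504$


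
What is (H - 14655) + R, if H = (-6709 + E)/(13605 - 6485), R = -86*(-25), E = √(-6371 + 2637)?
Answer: -89042309/7120 + I*√3734/7120 ≈ -12506.0 + 0.0085824*I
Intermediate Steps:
E = I*√3734 (E = √(-3734) = I*√3734 ≈ 61.106*I)
R = 2150
H = -6709/7120 + I*√3734/7120 (H = (-6709 + I*√3734)/(13605 - 6485) = (-6709 + I*√3734)/7120 = (-6709 + I*√3734)*(1/7120) = -6709/7120 + I*√3734/7120 ≈ -0.94228 + 0.0085824*I)
(H - 14655) + R = ((-6709/7120 + I*√3734/7120) - 14655) + 2150 = (-104350309/7120 + I*√3734/7120) + 2150 = -89042309/7120 + I*√3734/7120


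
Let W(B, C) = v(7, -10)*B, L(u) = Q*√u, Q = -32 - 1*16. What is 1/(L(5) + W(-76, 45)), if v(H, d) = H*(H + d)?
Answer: 133/211308 + √5/52827 ≈ 0.00067174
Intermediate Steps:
Q = -48 (Q = -32 - 16 = -48)
L(u) = -48*√u
W(B, C) = -21*B (W(B, C) = (7*(7 - 10))*B = (7*(-3))*B = -21*B)
1/(L(5) + W(-76, 45)) = 1/(-48*√5 - 21*(-76)) = 1/(-48*√5 + 1596) = 1/(1596 - 48*√5)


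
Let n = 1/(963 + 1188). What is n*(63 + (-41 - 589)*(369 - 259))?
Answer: -7693/239 ≈ -32.188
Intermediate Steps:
n = 1/2151 ≈ 0.00046490
n*(63 + (-41 - 589)*(369 - 259)) = (63 + (-41 - 589)*(369 - 259))/2151 = (63 - 630*110)/2151 = (63 - 69300)/2151 = (1/2151)*(-69237) = -7693/239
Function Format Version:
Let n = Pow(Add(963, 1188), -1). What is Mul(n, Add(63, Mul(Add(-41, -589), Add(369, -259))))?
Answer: Rational(-7693, 239) ≈ -32.188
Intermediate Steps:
n = Rational(1, 2151) (n = Pow(2151, -1) = Rational(1, 2151) ≈ 0.00046490)
Mul(n, Add(63, Mul(Add(-41, -589), Add(369, -259)))) = Mul(Rational(1, 2151), Add(63, Mul(Add(-41, -589), Add(369, -259)))) = Mul(Rational(1, 2151), Add(63, Mul(-630, 110))) = Mul(Rational(1, 2151), Add(63, -69300)) = Mul(Rational(1, 2151), -69237) = Rational(-7693, 239)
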